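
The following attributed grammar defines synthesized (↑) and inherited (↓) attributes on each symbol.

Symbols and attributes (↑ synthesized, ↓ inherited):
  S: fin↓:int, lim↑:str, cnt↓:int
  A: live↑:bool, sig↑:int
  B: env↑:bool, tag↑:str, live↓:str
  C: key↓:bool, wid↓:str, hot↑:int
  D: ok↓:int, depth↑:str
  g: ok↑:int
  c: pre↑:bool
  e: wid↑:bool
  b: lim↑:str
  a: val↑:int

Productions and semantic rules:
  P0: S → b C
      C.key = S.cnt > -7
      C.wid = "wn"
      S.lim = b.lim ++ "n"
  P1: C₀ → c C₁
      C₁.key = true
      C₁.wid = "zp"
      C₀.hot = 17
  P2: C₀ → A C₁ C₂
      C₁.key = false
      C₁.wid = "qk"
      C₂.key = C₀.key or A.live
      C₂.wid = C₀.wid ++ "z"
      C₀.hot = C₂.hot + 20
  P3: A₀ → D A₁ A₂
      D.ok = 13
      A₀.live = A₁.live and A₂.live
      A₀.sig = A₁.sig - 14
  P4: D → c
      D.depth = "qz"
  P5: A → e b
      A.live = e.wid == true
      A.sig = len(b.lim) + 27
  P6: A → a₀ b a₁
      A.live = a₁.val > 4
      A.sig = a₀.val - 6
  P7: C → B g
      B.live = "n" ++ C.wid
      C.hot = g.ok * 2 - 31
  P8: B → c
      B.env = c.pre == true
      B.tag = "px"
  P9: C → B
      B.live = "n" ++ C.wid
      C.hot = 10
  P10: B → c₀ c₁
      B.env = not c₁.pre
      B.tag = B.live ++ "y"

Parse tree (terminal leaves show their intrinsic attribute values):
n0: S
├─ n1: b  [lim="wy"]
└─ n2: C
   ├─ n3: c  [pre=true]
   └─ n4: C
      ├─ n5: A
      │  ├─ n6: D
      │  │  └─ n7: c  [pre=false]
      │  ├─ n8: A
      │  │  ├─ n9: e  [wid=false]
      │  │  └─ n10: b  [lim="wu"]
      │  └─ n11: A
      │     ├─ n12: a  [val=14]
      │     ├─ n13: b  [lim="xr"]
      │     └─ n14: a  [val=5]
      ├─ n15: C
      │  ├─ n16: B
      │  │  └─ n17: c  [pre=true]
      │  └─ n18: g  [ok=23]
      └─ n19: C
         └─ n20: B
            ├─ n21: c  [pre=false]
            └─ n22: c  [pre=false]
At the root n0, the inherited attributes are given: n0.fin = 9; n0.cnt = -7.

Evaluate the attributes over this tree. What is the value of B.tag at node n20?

1. n0.fin = 9  [given at root]
2. n0.cnt = -7  [given at root]
3. n1.lim = "wy"  [terminal]
4. n2.key = false  [S.cnt > -7]
5. n2.wid = "wn"  ["wn"]
6. n3.pre = true  [terminal]
7. n4.key = true  [true]
8. n4.wid = "zp"  ["zp"]
9. n6.ok = 13  [13]
10. n7.pre = false  [terminal]
11. n6.depth = "qz"  ["qz"]
12. n9.wid = false  [terminal]
13. n10.lim = "wu"  [terminal]
14. n8.live = false  [e.wid == true]
15. n8.sig = 29  [len(b.lim) + 27]
16. n12.val = 14  [terminal]
17. n13.lim = "xr"  [terminal]
18. n14.val = 5  [terminal]
19. n11.live = true  [a₁.val > 4]
20. n11.sig = 8  [a₀.val - 6]
21. n5.live = false  [A₁.live and A₂.live]
22. n5.sig = 15  [A₁.sig - 14]
23. n15.key = false  [false]
24. n15.wid = "qk"  ["qk"]
25. n16.live = "nqk"  ["n" ++ C.wid]
26. n17.pre = true  [terminal]
27. n16.env = true  [c.pre == true]
28. n16.tag = "px"  ["px"]
29. n18.ok = 23  [terminal]
30. n15.hot = 15  [g.ok * 2 - 31]
31. n19.key = true  [C₀.key or A.live]
32. n19.wid = "zpz"  [C₀.wid ++ "z"]
33. n20.live = "nzpz"  ["n" ++ C.wid]
34. n21.pre = false  [terminal]
35. n22.pre = false  [terminal]
36. n20.env = true  [not c₁.pre]
37. n20.tag = "nzpzy"  [B.live ++ "y"]
38. n19.hot = 10  [10]
39. n4.hot = 30  [C₂.hot + 20]
40. n2.hot = 17  [17]
41. n0.lim = "wyn"  [b.lim ++ "n"]

"nzpzy"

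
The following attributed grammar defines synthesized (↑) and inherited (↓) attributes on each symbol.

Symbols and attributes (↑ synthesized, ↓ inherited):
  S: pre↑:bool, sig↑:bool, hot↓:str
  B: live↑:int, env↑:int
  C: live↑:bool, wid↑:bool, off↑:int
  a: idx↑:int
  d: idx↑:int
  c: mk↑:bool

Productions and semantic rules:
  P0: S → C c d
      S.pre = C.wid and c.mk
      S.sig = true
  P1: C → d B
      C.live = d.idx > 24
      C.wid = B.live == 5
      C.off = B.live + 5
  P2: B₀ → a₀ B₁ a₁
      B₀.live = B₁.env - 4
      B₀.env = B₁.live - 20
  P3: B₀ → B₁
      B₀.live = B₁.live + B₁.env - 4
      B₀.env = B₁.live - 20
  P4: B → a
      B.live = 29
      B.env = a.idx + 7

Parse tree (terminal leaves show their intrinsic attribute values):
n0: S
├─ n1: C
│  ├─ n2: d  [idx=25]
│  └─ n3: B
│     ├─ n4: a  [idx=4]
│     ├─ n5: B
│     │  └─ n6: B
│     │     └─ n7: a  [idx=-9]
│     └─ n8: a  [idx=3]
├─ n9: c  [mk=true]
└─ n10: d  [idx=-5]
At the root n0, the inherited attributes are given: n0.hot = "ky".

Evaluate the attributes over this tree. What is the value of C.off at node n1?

10

1. n0.hot = "ky"  [given at root]
2. n2.idx = 25  [terminal]
3. n4.idx = 4  [terminal]
4. n7.idx = -9  [terminal]
5. n6.live = 29  [29]
6. n6.env = -2  [a.idx + 7]
7. n5.live = 23  [B₁.live + B₁.env - 4]
8. n5.env = 9  [B₁.live - 20]
9. n8.idx = 3  [terminal]
10. n3.live = 5  [B₁.env - 4]
11. n3.env = 3  [B₁.live - 20]
12. n1.live = true  [d.idx > 24]
13. n1.wid = true  [B.live == 5]
14. n1.off = 10  [B.live + 5]
15. n9.mk = true  [terminal]
16. n10.idx = -5  [terminal]
17. n0.pre = true  [C.wid and c.mk]
18. n0.sig = true  [true]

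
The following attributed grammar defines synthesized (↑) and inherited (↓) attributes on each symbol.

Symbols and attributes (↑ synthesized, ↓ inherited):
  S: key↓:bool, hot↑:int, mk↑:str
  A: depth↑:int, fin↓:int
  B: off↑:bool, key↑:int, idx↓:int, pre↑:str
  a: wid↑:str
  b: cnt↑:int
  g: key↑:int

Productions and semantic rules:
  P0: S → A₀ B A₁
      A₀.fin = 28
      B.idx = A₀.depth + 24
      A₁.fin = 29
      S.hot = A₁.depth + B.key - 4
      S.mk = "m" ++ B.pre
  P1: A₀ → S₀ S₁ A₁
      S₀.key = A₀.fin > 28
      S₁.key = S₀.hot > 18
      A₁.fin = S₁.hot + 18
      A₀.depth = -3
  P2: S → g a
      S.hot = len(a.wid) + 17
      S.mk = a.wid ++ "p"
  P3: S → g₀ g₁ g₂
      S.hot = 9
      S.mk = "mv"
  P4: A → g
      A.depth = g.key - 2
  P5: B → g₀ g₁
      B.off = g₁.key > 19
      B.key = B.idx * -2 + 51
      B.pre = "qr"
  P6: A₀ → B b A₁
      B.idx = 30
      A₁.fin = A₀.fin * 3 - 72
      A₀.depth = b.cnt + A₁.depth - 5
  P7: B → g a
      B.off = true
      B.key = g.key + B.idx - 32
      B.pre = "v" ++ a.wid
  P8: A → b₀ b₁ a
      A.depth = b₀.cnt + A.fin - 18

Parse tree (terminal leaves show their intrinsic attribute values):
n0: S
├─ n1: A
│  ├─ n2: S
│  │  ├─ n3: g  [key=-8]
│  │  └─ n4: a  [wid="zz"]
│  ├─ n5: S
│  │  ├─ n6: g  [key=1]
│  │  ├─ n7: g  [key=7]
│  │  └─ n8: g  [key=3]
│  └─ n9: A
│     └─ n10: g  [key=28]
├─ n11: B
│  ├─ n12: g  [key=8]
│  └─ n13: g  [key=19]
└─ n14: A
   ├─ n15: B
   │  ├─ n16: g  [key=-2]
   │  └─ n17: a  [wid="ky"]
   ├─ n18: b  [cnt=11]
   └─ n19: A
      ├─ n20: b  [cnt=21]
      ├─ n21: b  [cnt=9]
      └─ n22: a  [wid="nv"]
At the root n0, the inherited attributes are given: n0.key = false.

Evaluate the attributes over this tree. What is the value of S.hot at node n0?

1. n0.key = false  [given at root]
2. n1.fin = 28  [28]
3. n2.key = false  [A₀.fin > 28]
4. n3.key = -8  [terminal]
5. n4.wid = "zz"  [terminal]
6. n2.hot = 19  [len(a.wid) + 17]
7. n2.mk = "zzp"  [a.wid ++ "p"]
8. n5.key = true  [S₀.hot > 18]
9. n6.key = 1  [terminal]
10. n7.key = 7  [terminal]
11. n8.key = 3  [terminal]
12. n5.hot = 9  [9]
13. n5.mk = "mv"  ["mv"]
14. n9.fin = 27  [S₁.hot + 18]
15. n10.key = 28  [terminal]
16. n9.depth = 26  [g.key - 2]
17. n1.depth = -3  [-3]
18. n11.idx = 21  [A₀.depth + 24]
19. n12.key = 8  [terminal]
20. n13.key = 19  [terminal]
21. n11.off = false  [g₁.key > 19]
22. n11.key = 9  [B.idx * -2 + 51]
23. n11.pre = "qr"  ["qr"]
24. n14.fin = 29  [29]
25. n15.idx = 30  [30]
26. n16.key = -2  [terminal]
27. n17.wid = "ky"  [terminal]
28. n15.off = true  [true]
29. n15.key = -4  [g.key + B.idx - 32]
30. n15.pre = "vky"  ["v" ++ a.wid]
31. n18.cnt = 11  [terminal]
32. n19.fin = 15  [A₀.fin * 3 - 72]
33. n20.cnt = 21  [terminal]
34. n21.cnt = 9  [terminal]
35. n22.wid = "nv"  [terminal]
36. n19.depth = 18  [b₀.cnt + A.fin - 18]
37. n14.depth = 24  [b.cnt + A₁.depth - 5]
38. n0.hot = 29  [A₁.depth + B.key - 4]
39. n0.mk = "mqr"  ["m" ++ B.pre]

29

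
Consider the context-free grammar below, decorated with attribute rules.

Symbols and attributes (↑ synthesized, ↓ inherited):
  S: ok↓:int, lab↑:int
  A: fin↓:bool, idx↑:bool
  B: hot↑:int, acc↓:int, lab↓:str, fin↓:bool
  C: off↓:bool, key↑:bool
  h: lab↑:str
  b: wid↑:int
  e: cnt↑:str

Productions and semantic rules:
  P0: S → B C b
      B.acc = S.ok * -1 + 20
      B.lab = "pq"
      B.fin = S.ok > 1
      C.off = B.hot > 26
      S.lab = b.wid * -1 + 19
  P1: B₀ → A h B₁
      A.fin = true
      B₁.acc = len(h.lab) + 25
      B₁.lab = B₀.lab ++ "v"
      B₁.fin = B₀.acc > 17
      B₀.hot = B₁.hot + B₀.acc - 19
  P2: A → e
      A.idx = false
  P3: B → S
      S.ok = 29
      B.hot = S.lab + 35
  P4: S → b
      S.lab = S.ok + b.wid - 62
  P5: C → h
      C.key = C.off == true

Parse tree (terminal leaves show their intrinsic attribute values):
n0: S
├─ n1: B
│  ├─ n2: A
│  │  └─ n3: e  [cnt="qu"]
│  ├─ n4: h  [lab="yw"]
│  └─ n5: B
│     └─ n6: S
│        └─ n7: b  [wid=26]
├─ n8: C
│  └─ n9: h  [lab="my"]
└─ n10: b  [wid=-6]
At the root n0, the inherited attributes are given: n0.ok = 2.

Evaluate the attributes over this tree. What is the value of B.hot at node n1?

27

1. n0.ok = 2  [given at root]
2. n1.acc = 18  [S.ok * -1 + 20]
3. n1.lab = "pq"  ["pq"]
4. n1.fin = true  [S.ok > 1]
5. n2.fin = true  [true]
6. n3.cnt = "qu"  [terminal]
7. n2.idx = false  [false]
8. n4.lab = "yw"  [terminal]
9. n5.acc = 27  [len(h.lab) + 25]
10. n5.lab = "pqv"  [B₀.lab ++ "v"]
11. n5.fin = true  [B₀.acc > 17]
12. n6.ok = 29  [29]
13. n7.wid = 26  [terminal]
14. n6.lab = -7  [S.ok + b.wid - 62]
15. n5.hot = 28  [S.lab + 35]
16. n1.hot = 27  [B₁.hot + B₀.acc - 19]
17. n8.off = true  [B.hot > 26]
18. n9.lab = "my"  [terminal]
19. n8.key = true  [C.off == true]
20. n10.wid = -6  [terminal]
21. n0.lab = 25  [b.wid * -1 + 19]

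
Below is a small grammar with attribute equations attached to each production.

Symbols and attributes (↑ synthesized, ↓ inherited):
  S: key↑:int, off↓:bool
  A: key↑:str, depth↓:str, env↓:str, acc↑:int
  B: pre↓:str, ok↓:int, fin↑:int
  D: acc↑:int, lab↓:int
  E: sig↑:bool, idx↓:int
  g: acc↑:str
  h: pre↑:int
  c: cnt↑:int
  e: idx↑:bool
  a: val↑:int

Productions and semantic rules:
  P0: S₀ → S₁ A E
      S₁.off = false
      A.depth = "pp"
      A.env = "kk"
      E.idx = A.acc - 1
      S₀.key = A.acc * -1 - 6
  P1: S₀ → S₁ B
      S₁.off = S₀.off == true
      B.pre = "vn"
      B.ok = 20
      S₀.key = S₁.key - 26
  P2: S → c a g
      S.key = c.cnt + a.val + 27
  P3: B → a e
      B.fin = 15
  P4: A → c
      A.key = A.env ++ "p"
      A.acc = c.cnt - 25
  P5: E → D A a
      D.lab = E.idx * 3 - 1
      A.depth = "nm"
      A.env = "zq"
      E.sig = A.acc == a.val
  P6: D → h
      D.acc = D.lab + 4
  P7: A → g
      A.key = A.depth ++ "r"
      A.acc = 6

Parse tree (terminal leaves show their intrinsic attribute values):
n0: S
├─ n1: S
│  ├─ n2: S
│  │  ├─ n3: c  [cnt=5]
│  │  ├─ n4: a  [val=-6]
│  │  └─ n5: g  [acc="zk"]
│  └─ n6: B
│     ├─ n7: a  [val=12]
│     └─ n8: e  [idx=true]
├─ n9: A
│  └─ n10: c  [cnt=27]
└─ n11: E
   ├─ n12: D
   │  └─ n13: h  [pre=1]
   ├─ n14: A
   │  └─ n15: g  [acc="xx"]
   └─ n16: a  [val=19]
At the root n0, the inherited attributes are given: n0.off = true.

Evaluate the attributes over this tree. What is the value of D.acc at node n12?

6

1. n0.off = true  [given at root]
2. n1.off = false  [false]
3. n2.off = false  [S₀.off == true]
4. n3.cnt = 5  [terminal]
5. n4.val = -6  [terminal]
6. n5.acc = "zk"  [terminal]
7. n2.key = 26  [c.cnt + a.val + 27]
8. n6.pre = "vn"  ["vn"]
9. n6.ok = 20  [20]
10. n7.val = 12  [terminal]
11. n8.idx = true  [terminal]
12. n6.fin = 15  [15]
13. n1.key = 0  [S₁.key - 26]
14. n9.depth = "pp"  ["pp"]
15. n9.env = "kk"  ["kk"]
16. n10.cnt = 27  [terminal]
17. n9.key = "kkp"  [A.env ++ "p"]
18. n9.acc = 2  [c.cnt - 25]
19. n11.idx = 1  [A.acc - 1]
20. n12.lab = 2  [E.idx * 3 - 1]
21. n13.pre = 1  [terminal]
22. n12.acc = 6  [D.lab + 4]
23. n14.depth = "nm"  ["nm"]
24. n14.env = "zq"  ["zq"]
25. n15.acc = "xx"  [terminal]
26. n14.key = "nmr"  [A.depth ++ "r"]
27. n14.acc = 6  [6]
28. n16.val = 19  [terminal]
29. n11.sig = false  [A.acc == a.val]
30. n0.key = -8  [A.acc * -1 - 6]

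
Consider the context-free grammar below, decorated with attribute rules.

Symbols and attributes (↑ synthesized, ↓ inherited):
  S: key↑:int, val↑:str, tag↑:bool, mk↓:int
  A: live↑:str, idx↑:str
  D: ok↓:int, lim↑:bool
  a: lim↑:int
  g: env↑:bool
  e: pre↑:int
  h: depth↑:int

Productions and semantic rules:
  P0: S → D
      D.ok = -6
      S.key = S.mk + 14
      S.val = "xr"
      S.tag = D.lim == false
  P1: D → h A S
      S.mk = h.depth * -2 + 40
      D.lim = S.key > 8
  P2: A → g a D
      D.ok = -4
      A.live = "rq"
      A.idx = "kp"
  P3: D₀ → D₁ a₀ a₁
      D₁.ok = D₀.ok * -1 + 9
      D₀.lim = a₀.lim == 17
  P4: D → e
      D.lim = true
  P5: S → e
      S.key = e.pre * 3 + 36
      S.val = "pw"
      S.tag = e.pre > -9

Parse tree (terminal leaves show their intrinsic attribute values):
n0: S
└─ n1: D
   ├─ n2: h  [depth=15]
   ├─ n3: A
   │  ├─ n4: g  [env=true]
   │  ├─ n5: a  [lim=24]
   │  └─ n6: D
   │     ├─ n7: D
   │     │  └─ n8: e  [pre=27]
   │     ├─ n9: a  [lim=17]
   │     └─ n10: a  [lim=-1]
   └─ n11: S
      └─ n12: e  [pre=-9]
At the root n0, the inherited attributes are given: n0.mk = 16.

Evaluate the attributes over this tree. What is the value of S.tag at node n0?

1. n0.mk = 16  [given at root]
2. n1.ok = -6  [-6]
3. n2.depth = 15  [terminal]
4. n4.env = true  [terminal]
5. n5.lim = 24  [terminal]
6. n6.ok = -4  [-4]
7. n7.ok = 13  [D₀.ok * -1 + 9]
8. n8.pre = 27  [terminal]
9. n7.lim = true  [true]
10. n9.lim = 17  [terminal]
11. n10.lim = -1  [terminal]
12. n6.lim = true  [a₀.lim == 17]
13. n3.live = "rq"  ["rq"]
14. n3.idx = "kp"  ["kp"]
15. n11.mk = 10  [h.depth * -2 + 40]
16. n12.pre = -9  [terminal]
17. n11.key = 9  [e.pre * 3 + 36]
18. n11.val = "pw"  ["pw"]
19. n11.tag = false  [e.pre > -9]
20. n1.lim = true  [S.key > 8]
21. n0.key = 30  [S.mk + 14]
22. n0.val = "xr"  ["xr"]
23. n0.tag = false  [D.lim == false]

false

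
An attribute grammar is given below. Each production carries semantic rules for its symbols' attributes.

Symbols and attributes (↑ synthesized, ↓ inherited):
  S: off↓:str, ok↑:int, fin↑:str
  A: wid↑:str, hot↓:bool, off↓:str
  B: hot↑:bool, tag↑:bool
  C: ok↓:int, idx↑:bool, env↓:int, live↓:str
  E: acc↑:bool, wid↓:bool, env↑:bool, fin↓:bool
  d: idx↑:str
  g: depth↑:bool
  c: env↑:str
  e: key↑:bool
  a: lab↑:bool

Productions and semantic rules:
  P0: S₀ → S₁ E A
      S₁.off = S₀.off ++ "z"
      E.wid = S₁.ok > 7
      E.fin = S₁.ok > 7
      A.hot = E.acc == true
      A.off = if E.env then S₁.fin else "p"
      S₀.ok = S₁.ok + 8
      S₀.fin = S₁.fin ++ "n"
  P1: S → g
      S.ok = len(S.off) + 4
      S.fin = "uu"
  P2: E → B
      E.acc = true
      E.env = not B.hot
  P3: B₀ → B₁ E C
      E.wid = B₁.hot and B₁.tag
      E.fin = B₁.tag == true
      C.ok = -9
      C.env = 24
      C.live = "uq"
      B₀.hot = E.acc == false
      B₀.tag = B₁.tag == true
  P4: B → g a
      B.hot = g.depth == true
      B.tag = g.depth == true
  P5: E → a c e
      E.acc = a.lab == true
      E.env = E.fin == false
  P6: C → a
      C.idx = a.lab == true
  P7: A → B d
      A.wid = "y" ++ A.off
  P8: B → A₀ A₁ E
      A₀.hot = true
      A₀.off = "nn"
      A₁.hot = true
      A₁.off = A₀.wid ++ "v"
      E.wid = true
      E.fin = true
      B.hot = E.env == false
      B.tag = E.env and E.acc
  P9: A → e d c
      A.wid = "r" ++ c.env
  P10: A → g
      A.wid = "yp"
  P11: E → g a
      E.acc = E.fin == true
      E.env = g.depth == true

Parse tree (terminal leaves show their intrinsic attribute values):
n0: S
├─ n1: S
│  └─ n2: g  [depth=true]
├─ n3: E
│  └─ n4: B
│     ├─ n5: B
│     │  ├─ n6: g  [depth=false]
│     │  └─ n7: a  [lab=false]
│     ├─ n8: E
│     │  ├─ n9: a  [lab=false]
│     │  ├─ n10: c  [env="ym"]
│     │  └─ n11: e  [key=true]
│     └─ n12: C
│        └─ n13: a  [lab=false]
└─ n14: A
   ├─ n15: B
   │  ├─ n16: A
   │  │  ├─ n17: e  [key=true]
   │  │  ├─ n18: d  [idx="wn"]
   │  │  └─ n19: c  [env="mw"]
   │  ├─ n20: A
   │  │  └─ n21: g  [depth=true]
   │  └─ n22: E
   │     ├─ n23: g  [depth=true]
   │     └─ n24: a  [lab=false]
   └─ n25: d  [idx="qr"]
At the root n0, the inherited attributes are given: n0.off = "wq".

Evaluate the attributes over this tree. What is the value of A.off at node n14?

"p"

1. n0.off = "wq"  [given at root]
2. n1.off = "wqz"  [S₀.off ++ "z"]
3. n2.depth = true  [terminal]
4. n1.ok = 7  [len(S.off) + 4]
5. n1.fin = "uu"  ["uu"]
6. n3.wid = false  [S₁.ok > 7]
7. n3.fin = false  [S₁.ok > 7]
8. n6.depth = false  [terminal]
9. n7.lab = false  [terminal]
10. n5.hot = false  [g.depth == true]
11. n5.tag = false  [g.depth == true]
12. n8.wid = false  [B₁.hot and B₁.tag]
13. n8.fin = false  [B₁.tag == true]
14. n9.lab = false  [terminal]
15. n10.env = "ym"  [terminal]
16. n11.key = true  [terminal]
17. n8.acc = false  [a.lab == true]
18. n8.env = true  [E.fin == false]
19. n12.ok = -9  [-9]
20. n12.env = 24  [24]
21. n12.live = "uq"  ["uq"]
22. n13.lab = false  [terminal]
23. n12.idx = false  [a.lab == true]
24. n4.hot = true  [E.acc == false]
25. n4.tag = false  [B₁.tag == true]
26. n3.acc = true  [true]
27. n3.env = false  [not B.hot]
28. n14.hot = true  [E.acc == true]
29. n14.off = "p"  [if E.env then S₁.fin else "p"]
30. n16.hot = true  [true]
31. n16.off = "nn"  ["nn"]
32. n17.key = true  [terminal]
33. n18.idx = "wn"  [terminal]
34. n19.env = "mw"  [terminal]
35. n16.wid = "rmw"  ["r" ++ c.env]
36. n20.hot = true  [true]
37. n20.off = "rmwv"  [A₀.wid ++ "v"]
38. n21.depth = true  [terminal]
39. n20.wid = "yp"  ["yp"]
40. n22.wid = true  [true]
41. n22.fin = true  [true]
42. n23.depth = true  [terminal]
43. n24.lab = false  [terminal]
44. n22.acc = true  [E.fin == true]
45. n22.env = true  [g.depth == true]
46. n15.hot = false  [E.env == false]
47. n15.tag = true  [E.env and E.acc]
48. n25.idx = "qr"  [terminal]
49. n14.wid = "yp"  ["y" ++ A.off]
50. n0.ok = 15  [S₁.ok + 8]
51. n0.fin = "uun"  [S₁.fin ++ "n"]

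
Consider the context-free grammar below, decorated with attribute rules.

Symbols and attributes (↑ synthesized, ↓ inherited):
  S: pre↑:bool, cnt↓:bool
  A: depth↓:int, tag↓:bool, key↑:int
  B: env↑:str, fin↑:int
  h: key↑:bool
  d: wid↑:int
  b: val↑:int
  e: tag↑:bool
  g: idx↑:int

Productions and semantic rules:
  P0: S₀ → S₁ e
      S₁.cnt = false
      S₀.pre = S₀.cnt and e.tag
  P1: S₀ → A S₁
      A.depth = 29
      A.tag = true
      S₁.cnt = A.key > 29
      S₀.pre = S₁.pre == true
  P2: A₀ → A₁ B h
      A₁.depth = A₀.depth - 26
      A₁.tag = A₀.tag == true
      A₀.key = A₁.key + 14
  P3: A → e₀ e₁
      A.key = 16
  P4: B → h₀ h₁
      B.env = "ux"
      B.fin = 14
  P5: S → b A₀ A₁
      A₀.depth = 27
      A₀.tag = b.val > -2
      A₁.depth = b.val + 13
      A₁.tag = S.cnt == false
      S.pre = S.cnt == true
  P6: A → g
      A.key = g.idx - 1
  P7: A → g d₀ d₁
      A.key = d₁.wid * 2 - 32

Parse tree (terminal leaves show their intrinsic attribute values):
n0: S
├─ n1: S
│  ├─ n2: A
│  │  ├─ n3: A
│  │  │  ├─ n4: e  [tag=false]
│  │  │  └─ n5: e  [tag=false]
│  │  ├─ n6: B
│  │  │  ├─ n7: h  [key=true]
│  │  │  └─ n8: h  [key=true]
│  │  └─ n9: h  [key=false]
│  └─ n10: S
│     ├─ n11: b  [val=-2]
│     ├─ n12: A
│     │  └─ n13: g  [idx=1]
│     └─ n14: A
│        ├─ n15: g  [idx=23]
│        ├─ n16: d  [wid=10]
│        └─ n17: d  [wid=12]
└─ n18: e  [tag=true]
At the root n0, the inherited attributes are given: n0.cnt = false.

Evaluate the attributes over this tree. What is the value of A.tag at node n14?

1. n0.cnt = false  [given at root]
2. n1.cnt = false  [false]
3. n2.depth = 29  [29]
4. n2.tag = true  [true]
5. n3.depth = 3  [A₀.depth - 26]
6. n3.tag = true  [A₀.tag == true]
7. n4.tag = false  [terminal]
8. n5.tag = false  [terminal]
9. n3.key = 16  [16]
10. n7.key = true  [terminal]
11. n8.key = true  [terminal]
12. n6.env = "ux"  ["ux"]
13. n6.fin = 14  [14]
14. n9.key = false  [terminal]
15. n2.key = 30  [A₁.key + 14]
16. n10.cnt = true  [A.key > 29]
17. n11.val = -2  [terminal]
18. n12.depth = 27  [27]
19. n12.tag = false  [b.val > -2]
20. n13.idx = 1  [terminal]
21. n12.key = 0  [g.idx - 1]
22. n14.depth = 11  [b.val + 13]
23. n14.tag = false  [S.cnt == false]
24. n15.idx = 23  [terminal]
25. n16.wid = 10  [terminal]
26. n17.wid = 12  [terminal]
27. n14.key = -8  [d₁.wid * 2 - 32]
28. n10.pre = true  [S.cnt == true]
29. n1.pre = true  [S₁.pre == true]
30. n18.tag = true  [terminal]
31. n0.pre = false  [S₀.cnt and e.tag]

false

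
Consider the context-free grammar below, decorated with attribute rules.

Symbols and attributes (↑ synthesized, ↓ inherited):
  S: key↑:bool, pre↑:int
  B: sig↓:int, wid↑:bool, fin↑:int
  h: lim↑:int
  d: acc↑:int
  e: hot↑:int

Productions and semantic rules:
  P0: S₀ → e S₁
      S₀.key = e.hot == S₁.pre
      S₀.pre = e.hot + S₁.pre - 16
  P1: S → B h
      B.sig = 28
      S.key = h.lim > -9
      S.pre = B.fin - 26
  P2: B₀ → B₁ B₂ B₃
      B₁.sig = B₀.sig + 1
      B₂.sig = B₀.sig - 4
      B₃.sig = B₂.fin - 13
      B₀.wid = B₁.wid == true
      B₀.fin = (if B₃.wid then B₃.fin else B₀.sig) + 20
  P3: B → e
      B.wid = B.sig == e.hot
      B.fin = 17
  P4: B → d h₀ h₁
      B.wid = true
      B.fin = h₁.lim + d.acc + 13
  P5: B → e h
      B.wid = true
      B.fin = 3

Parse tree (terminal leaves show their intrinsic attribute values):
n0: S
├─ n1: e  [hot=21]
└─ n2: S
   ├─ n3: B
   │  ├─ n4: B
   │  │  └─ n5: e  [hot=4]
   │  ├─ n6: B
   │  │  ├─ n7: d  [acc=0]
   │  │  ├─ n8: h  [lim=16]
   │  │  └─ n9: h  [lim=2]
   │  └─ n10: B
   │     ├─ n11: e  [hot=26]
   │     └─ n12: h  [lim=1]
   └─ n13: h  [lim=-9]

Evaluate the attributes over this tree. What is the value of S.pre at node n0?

2

1. n1.hot = 21  [terminal]
2. n3.sig = 28  [28]
3. n4.sig = 29  [B₀.sig + 1]
4. n5.hot = 4  [terminal]
5. n4.wid = false  [B.sig == e.hot]
6. n4.fin = 17  [17]
7. n6.sig = 24  [B₀.sig - 4]
8. n7.acc = 0  [terminal]
9. n8.lim = 16  [terminal]
10. n9.lim = 2  [terminal]
11. n6.wid = true  [true]
12. n6.fin = 15  [h₁.lim + d.acc + 13]
13. n10.sig = 2  [B₂.fin - 13]
14. n11.hot = 26  [terminal]
15. n12.lim = 1  [terminal]
16. n10.wid = true  [true]
17. n10.fin = 3  [3]
18. n3.wid = false  [B₁.wid == true]
19. n3.fin = 23  [(if B₃.wid then B₃.fin else B₀.sig) + 20]
20. n13.lim = -9  [terminal]
21. n2.key = false  [h.lim > -9]
22. n2.pre = -3  [B.fin - 26]
23. n0.key = false  [e.hot == S₁.pre]
24. n0.pre = 2  [e.hot + S₁.pre - 16]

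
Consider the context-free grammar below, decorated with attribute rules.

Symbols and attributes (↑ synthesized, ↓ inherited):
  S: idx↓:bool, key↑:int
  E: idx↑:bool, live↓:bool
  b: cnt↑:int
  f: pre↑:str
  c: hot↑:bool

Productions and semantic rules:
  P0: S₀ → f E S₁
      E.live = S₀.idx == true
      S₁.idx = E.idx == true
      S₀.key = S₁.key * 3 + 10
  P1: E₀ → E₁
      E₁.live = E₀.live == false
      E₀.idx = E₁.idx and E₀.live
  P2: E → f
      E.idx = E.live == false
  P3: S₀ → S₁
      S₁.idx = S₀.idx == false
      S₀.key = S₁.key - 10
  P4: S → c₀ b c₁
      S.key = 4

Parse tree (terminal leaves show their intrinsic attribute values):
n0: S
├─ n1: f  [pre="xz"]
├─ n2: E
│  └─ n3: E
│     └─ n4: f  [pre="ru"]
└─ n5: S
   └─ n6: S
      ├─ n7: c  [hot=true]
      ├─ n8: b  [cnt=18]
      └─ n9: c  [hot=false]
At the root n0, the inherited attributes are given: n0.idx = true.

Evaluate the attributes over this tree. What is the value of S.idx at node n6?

false

1. n0.idx = true  [given at root]
2. n1.pre = "xz"  [terminal]
3. n2.live = true  [S₀.idx == true]
4. n3.live = false  [E₀.live == false]
5. n4.pre = "ru"  [terminal]
6. n3.idx = true  [E.live == false]
7. n2.idx = true  [E₁.idx and E₀.live]
8. n5.idx = true  [E.idx == true]
9. n6.idx = false  [S₀.idx == false]
10. n7.hot = true  [terminal]
11. n8.cnt = 18  [terminal]
12. n9.hot = false  [terminal]
13. n6.key = 4  [4]
14. n5.key = -6  [S₁.key - 10]
15. n0.key = -8  [S₁.key * 3 + 10]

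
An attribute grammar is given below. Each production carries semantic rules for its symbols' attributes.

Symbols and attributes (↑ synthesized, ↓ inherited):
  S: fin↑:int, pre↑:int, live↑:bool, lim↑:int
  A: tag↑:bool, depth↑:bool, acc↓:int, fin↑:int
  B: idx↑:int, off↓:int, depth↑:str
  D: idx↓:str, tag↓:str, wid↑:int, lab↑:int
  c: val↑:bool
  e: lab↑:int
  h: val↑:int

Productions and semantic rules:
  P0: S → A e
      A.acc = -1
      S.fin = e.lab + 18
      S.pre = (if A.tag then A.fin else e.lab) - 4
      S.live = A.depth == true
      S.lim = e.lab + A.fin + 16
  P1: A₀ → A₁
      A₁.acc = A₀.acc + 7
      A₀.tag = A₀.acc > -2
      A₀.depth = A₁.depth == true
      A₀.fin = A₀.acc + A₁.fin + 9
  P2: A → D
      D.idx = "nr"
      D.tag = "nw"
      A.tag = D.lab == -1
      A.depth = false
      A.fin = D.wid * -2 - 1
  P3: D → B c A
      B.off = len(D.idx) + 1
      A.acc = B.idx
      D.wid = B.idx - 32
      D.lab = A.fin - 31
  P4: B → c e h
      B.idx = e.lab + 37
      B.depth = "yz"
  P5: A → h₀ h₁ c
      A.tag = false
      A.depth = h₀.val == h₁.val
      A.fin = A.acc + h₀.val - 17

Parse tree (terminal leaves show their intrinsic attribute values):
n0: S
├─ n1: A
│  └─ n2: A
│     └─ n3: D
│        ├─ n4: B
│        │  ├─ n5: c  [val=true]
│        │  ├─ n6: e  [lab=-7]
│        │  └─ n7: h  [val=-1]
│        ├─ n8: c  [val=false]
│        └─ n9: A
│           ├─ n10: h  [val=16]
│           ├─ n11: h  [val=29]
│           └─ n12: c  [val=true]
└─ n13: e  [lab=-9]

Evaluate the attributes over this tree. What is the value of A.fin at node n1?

1. n1.acc = -1  [-1]
2. n2.acc = 6  [A₀.acc + 7]
3. n3.idx = "nr"  ["nr"]
4. n3.tag = "nw"  ["nw"]
5. n4.off = 3  [len(D.idx) + 1]
6. n5.val = true  [terminal]
7. n6.lab = -7  [terminal]
8. n7.val = -1  [terminal]
9. n4.idx = 30  [e.lab + 37]
10. n4.depth = "yz"  ["yz"]
11. n8.val = false  [terminal]
12. n9.acc = 30  [B.idx]
13. n10.val = 16  [terminal]
14. n11.val = 29  [terminal]
15. n12.val = true  [terminal]
16. n9.tag = false  [false]
17. n9.depth = false  [h₀.val == h₁.val]
18. n9.fin = 29  [A.acc + h₀.val - 17]
19. n3.wid = -2  [B.idx - 32]
20. n3.lab = -2  [A.fin - 31]
21. n2.tag = false  [D.lab == -1]
22. n2.depth = false  [false]
23. n2.fin = 3  [D.wid * -2 - 1]
24. n1.tag = true  [A₀.acc > -2]
25. n1.depth = false  [A₁.depth == true]
26. n1.fin = 11  [A₀.acc + A₁.fin + 9]
27. n13.lab = -9  [terminal]
28. n0.fin = 9  [e.lab + 18]
29. n0.pre = 7  [(if A.tag then A.fin else e.lab) - 4]
30. n0.live = false  [A.depth == true]
31. n0.lim = 18  [e.lab + A.fin + 16]

11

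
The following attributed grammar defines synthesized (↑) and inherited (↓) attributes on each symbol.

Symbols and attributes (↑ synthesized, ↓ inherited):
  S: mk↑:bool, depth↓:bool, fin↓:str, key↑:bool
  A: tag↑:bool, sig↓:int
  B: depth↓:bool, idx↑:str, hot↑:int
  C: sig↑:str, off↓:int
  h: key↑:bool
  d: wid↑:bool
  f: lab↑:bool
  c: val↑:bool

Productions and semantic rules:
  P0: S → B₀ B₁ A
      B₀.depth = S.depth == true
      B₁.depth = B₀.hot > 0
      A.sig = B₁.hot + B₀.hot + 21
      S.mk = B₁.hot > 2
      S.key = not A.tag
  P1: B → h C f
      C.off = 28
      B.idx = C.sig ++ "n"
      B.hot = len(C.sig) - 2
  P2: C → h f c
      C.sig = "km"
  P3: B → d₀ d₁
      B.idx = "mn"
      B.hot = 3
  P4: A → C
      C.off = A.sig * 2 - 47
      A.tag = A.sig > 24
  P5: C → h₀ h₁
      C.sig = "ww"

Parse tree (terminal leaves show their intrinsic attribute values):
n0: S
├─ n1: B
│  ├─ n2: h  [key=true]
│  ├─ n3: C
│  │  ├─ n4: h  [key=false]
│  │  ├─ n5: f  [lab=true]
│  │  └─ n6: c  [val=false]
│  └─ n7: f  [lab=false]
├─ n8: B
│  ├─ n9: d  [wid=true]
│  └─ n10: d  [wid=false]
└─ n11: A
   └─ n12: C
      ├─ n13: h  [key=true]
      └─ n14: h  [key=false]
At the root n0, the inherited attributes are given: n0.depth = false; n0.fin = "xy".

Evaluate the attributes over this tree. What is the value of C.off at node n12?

1

1. n0.depth = false  [given at root]
2. n0.fin = "xy"  [given at root]
3. n1.depth = false  [S.depth == true]
4. n2.key = true  [terminal]
5. n3.off = 28  [28]
6. n4.key = false  [terminal]
7. n5.lab = true  [terminal]
8. n6.val = false  [terminal]
9. n3.sig = "km"  ["km"]
10. n7.lab = false  [terminal]
11. n1.idx = "kmn"  [C.sig ++ "n"]
12. n1.hot = 0  [len(C.sig) - 2]
13. n8.depth = false  [B₀.hot > 0]
14. n9.wid = true  [terminal]
15. n10.wid = false  [terminal]
16. n8.idx = "mn"  ["mn"]
17. n8.hot = 3  [3]
18. n11.sig = 24  [B₁.hot + B₀.hot + 21]
19. n12.off = 1  [A.sig * 2 - 47]
20. n13.key = true  [terminal]
21. n14.key = false  [terminal]
22. n12.sig = "ww"  ["ww"]
23. n11.tag = false  [A.sig > 24]
24. n0.mk = true  [B₁.hot > 2]
25. n0.key = true  [not A.tag]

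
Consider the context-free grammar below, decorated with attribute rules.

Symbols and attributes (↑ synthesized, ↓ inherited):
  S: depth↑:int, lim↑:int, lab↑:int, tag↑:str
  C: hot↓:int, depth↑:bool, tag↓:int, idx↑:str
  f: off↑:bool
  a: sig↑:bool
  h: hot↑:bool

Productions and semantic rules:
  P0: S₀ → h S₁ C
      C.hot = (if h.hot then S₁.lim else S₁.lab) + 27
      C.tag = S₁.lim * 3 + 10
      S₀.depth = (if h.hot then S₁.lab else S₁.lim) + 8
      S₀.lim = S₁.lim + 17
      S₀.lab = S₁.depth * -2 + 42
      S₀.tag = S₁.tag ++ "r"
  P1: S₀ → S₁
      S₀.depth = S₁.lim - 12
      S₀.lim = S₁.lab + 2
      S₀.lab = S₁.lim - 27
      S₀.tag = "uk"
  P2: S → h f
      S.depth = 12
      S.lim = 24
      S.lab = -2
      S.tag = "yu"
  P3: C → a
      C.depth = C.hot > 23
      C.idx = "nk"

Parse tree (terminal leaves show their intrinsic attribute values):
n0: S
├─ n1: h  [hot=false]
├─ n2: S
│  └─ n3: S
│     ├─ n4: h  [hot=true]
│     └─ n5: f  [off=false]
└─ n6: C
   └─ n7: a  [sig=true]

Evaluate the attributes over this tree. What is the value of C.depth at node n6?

true

1. n1.hot = false  [terminal]
2. n4.hot = true  [terminal]
3. n5.off = false  [terminal]
4. n3.depth = 12  [12]
5. n3.lim = 24  [24]
6. n3.lab = -2  [-2]
7. n3.tag = "yu"  ["yu"]
8. n2.depth = 12  [S₁.lim - 12]
9. n2.lim = 0  [S₁.lab + 2]
10. n2.lab = -3  [S₁.lim - 27]
11. n2.tag = "uk"  ["uk"]
12. n6.hot = 24  [(if h.hot then S₁.lim else S₁.lab) + 27]
13. n6.tag = 10  [S₁.lim * 3 + 10]
14. n7.sig = true  [terminal]
15. n6.depth = true  [C.hot > 23]
16. n6.idx = "nk"  ["nk"]
17. n0.depth = 8  [(if h.hot then S₁.lab else S₁.lim) + 8]
18. n0.lim = 17  [S₁.lim + 17]
19. n0.lab = 18  [S₁.depth * -2 + 42]
20. n0.tag = "ukr"  [S₁.tag ++ "r"]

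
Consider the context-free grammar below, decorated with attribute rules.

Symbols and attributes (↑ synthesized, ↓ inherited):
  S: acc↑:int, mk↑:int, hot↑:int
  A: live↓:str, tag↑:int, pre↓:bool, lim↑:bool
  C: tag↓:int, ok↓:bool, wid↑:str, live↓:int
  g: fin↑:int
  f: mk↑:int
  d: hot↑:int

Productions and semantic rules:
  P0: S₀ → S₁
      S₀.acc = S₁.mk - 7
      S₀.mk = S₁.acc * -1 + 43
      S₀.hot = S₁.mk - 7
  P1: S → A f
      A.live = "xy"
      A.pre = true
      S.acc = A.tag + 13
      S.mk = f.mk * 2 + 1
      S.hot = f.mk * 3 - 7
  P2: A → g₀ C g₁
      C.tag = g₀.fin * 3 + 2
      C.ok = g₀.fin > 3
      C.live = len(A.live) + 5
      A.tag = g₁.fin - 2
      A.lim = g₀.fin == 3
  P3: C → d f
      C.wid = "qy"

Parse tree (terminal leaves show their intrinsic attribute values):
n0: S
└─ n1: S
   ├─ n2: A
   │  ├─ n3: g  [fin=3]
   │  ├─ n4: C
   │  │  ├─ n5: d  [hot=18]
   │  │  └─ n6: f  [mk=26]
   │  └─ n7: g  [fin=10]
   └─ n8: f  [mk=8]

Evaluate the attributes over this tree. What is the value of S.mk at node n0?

22

1. n2.live = "xy"  ["xy"]
2. n2.pre = true  [true]
3. n3.fin = 3  [terminal]
4. n4.tag = 11  [g₀.fin * 3 + 2]
5. n4.ok = false  [g₀.fin > 3]
6. n4.live = 7  [len(A.live) + 5]
7. n5.hot = 18  [terminal]
8. n6.mk = 26  [terminal]
9. n4.wid = "qy"  ["qy"]
10. n7.fin = 10  [terminal]
11. n2.tag = 8  [g₁.fin - 2]
12. n2.lim = true  [g₀.fin == 3]
13. n8.mk = 8  [terminal]
14. n1.acc = 21  [A.tag + 13]
15. n1.mk = 17  [f.mk * 2 + 1]
16. n1.hot = 17  [f.mk * 3 - 7]
17. n0.acc = 10  [S₁.mk - 7]
18. n0.mk = 22  [S₁.acc * -1 + 43]
19. n0.hot = 10  [S₁.mk - 7]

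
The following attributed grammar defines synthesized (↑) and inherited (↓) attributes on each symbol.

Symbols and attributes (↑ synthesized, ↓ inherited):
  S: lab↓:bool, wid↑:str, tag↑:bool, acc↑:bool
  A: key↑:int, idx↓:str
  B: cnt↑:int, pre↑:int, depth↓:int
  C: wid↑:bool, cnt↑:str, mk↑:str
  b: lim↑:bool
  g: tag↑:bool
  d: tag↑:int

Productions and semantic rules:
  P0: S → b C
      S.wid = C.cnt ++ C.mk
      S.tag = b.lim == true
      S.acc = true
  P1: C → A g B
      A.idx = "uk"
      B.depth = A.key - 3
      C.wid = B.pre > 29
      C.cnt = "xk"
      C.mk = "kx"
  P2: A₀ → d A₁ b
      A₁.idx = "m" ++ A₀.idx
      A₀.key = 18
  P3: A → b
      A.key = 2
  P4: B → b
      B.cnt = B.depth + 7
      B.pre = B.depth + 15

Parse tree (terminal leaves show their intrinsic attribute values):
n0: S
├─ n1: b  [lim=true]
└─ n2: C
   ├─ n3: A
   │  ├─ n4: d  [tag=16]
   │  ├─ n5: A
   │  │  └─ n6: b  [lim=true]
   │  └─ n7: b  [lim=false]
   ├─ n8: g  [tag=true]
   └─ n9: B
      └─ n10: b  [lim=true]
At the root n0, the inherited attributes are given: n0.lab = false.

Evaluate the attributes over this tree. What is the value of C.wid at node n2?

1. n0.lab = false  [given at root]
2. n1.lim = true  [terminal]
3. n3.idx = "uk"  ["uk"]
4. n4.tag = 16  [terminal]
5. n5.idx = "muk"  ["m" ++ A₀.idx]
6. n6.lim = true  [terminal]
7. n5.key = 2  [2]
8. n7.lim = false  [terminal]
9. n3.key = 18  [18]
10. n8.tag = true  [terminal]
11. n9.depth = 15  [A.key - 3]
12. n10.lim = true  [terminal]
13. n9.cnt = 22  [B.depth + 7]
14. n9.pre = 30  [B.depth + 15]
15. n2.wid = true  [B.pre > 29]
16. n2.cnt = "xk"  ["xk"]
17. n2.mk = "kx"  ["kx"]
18. n0.wid = "xkkx"  [C.cnt ++ C.mk]
19. n0.tag = true  [b.lim == true]
20. n0.acc = true  [true]

true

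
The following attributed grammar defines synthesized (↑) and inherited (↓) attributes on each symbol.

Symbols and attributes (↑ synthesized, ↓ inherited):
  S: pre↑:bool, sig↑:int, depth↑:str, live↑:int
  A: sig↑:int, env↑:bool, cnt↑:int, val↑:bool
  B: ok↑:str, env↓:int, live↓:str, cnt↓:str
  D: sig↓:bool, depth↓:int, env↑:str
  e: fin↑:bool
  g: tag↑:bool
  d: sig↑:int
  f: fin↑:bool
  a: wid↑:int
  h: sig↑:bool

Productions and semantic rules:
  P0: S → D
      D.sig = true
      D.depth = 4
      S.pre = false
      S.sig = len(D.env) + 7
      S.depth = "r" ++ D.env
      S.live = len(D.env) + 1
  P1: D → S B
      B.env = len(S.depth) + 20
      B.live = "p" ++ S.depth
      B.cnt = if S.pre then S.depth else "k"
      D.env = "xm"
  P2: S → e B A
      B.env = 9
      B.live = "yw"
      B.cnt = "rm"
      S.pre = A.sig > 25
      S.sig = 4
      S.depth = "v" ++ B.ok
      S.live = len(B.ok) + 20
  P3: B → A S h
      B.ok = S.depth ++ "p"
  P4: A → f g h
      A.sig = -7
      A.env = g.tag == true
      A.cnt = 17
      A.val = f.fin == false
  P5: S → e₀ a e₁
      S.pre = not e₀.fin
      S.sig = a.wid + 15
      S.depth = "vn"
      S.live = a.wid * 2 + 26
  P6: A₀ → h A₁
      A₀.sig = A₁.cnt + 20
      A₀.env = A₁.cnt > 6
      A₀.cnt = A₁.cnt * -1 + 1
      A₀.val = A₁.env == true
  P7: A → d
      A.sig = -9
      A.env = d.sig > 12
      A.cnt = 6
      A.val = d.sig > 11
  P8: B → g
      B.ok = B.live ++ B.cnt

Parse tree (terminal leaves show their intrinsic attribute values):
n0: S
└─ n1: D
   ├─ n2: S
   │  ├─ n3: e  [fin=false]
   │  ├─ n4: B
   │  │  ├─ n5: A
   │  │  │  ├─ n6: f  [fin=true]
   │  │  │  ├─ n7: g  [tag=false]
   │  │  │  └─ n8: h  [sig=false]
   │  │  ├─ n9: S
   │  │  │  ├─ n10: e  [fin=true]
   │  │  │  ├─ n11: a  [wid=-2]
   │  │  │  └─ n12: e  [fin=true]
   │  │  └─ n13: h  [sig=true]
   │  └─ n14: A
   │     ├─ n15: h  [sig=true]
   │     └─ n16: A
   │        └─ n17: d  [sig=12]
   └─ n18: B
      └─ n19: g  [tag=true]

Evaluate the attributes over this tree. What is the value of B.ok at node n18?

"pvvnpvvnp"

1. n1.sig = true  [true]
2. n1.depth = 4  [4]
3. n3.fin = false  [terminal]
4. n4.env = 9  [9]
5. n4.live = "yw"  ["yw"]
6. n4.cnt = "rm"  ["rm"]
7. n6.fin = true  [terminal]
8. n7.tag = false  [terminal]
9. n8.sig = false  [terminal]
10. n5.sig = -7  [-7]
11. n5.env = false  [g.tag == true]
12. n5.cnt = 17  [17]
13. n5.val = false  [f.fin == false]
14. n10.fin = true  [terminal]
15. n11.wid = -2  [terminal]
16. n12.fin = true  [terminal]
17. n9.pre = false  [not e₀.fin]
18. n9.sig = 13  [a.wid + 15]
19. n9.depth = "vn"  ["vn"]
20. n9.live = 22  [a.wid * 2 + 26]
21. n13.sig = true  [terminal]
22. n4.ok = "vnp"  [S.depth ++ "p"]
23. n15.sig = true  [terminal]
24. n17.sig = 12  [terminal]
25. n16.sig = -9  [-9]
26. n16.env = false  [d.sig > 12]
27. n16.cnt = 6  [6]
28. n16.val = true  [d.sig > 11]
29. n14.sig = 26  [A₁.cnt + 20]
30. n14.env = false  [A₁.cnt > 6]
31. n14.cnt = -5  [A₁.cnt * -1 + 1]
32. n14.val = false  [A₁.env == true]
33. n2.pre = true  [A.sig > 25]
34. n2.sig = 4  [4]
35. n2.depth = "vvnp"  ["v" ++ B.ok]
36. n2.live = 23  [len(B.ok) + 20]
37. n18.env = 24  [len(S.depth) + 20]
38. n18.live = "pvvnp"  ["p" ++ S.depth]
39. n18.cnt = "vvnp"  [if S.pre then S.depth else "k"]
40. n19.tag = true  [terminal]
41. n18.ok = "pvvnpvvnp"  [B.live ++ B.cnt]
42. n1.env = "xm"  ["xm"]
43. n0.pre = false  [false]
44. n0.sig = 9  [len(D.env) + 7]
45. n0.depth = "rxm"  ["r" ++ D.env]
46. n0.live = 3  [len(D.env) + 1]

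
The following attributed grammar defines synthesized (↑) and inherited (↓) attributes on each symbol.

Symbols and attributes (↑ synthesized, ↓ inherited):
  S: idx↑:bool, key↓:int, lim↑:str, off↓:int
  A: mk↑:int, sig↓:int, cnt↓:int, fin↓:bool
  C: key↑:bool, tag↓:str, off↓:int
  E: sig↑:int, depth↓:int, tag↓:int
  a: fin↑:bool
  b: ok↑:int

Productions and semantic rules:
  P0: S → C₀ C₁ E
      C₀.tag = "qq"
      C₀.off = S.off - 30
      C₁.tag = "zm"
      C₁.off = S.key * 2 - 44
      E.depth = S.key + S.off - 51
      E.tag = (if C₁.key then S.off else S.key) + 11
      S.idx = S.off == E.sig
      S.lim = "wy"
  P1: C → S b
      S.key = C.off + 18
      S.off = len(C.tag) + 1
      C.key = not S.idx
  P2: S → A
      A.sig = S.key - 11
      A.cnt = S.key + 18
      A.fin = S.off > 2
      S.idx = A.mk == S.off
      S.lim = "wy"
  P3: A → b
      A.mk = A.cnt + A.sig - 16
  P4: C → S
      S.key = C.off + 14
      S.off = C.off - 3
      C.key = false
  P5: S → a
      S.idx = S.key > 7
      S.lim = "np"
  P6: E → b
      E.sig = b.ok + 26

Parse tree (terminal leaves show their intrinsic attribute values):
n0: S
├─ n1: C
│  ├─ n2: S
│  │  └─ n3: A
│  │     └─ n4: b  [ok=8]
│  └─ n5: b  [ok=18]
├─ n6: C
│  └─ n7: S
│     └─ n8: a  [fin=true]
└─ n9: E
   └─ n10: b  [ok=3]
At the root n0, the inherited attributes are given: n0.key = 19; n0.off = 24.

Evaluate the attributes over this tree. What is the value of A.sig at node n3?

1

1. n0.key = 19  [given at root]
2. n0.off = 24  [given at root]
3. n1.tag = "qq"  ["qq"]
4. n1.off = -6  [S.off - 30]
5. n2.key = 12  [C.off + 18]
6. n2.off = 3  [len(C.tag) + 1]
7. n3.sig = 1  [S.key - 11]
8. n3.cnt = 30  [S.key + 18]
9. n3.fin = true  [S.off > 2]
10. n4.ok = 8  [terminal]
11. n3.mk = 15  [A.cnt + A.sig - 16]
12. n2.idx = false  [A.mk == S.off]
13. n2.lim = "wy"  ["wy"]
14. n5.ok = 18  [terminal]
15. n1.key = true  [not S.idx]
16. n6.tag = "zm"  ["zm"]
17. n6.off = -6  [S.key * 2 - 44]
18. n7.key = 8  [C.off + 14]
19. n7.off = -9  [C.off - 3]
20. n8.fin = true  [terminal]
21. n7.idx = true  [S.key > 7]
22. n7.lim = "np"  ["np"]
23. n6.key = false  [false]
24. n9.depth = -8  [S.key + S.off - 51]
25. n9.tag = 30  [(if C₁.key then S.off else S.key) + 11]
26. n10.ok = 3  [terminal]
27. n9.sig = 29  [b.ok + 26]
28. n0.idx = false  [S.off == E.sig]
29. n0.lim = "wy"  ["wy"]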